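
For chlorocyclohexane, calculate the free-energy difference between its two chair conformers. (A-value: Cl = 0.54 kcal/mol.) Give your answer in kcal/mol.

0.54 kcal/mol

A monosubstituted cyclohexane has one chair with the chloro group axial (E = A = 0.54 kcal/mol) and one with it equatorial (E = 0).
ΔE = 0.54 − 0 = 0.54 kcal/mol.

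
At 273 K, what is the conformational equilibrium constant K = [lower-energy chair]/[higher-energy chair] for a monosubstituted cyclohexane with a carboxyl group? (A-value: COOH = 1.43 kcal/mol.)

K ≈ 14.0

One chair has the carboxyl group axial (E = 1.43 kcal/mol) and the other has it equatorial (E = 0).
ΔG = 1.43 kcal/mol between the two chairs.
K = exp(ΔG/RT) with R = 1.987×10⁻³ kcal mol⁻¹ K⁻¹ and T = 273 K gives K ≈ 14.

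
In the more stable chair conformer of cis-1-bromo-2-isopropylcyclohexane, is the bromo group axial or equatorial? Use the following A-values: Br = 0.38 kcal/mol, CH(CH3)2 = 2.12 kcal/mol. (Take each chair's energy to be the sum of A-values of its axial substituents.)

axial

C1 and C2 have opposite parity, so for the cis isomer the two substituents are one axial and one equatorial in each chair.
Chair I (bromo axial, isopropyl equatorial): E = 0.38 kcal/mol.
Chair II (bromo equatorial, isopropyl axial): E = 2.12 kcal/mol.
Chair I is the more stable (lower-energy) conformer, and in that chair the bromo group is axial.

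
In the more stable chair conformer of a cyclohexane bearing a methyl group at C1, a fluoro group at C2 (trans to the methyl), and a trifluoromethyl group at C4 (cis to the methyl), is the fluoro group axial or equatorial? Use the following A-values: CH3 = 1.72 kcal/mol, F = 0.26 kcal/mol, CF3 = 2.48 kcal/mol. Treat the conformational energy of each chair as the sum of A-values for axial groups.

axial

Chair I (methyl axial, fluoro axial, trifluoromethyl equatorial): E = 1.98 kcal/mol.
Chair II (methyl equatorial, fluoro equatorial, trifluoromethyl axial): E = 2.48 kcal/mol.
Chair I is the more stable (lower-energy) conformer, and in that chair the fluoro group is axial.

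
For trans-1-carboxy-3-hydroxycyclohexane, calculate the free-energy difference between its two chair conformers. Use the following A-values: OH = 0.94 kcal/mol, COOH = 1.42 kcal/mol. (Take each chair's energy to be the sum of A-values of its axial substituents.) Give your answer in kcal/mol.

C1 and C3 have the same parity, so for the trans isomer the two substituents are one axial and one equatorial in each chair.
Chair I (hydroxyl axial, carboxyl equatorial): E = 0.94 kcal/mol.
Chair II (hydroxyl equatorial, carboxyl axial): E = 1.42 kcal/mol.
ΔE = 1.42 − 0.94 = 0.48 kcal/mol; chair I is more stable.

0.48 kcal/mol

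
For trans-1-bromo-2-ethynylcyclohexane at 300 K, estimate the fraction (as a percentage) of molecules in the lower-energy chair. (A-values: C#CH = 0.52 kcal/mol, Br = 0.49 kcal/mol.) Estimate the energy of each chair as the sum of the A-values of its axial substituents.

C1 and C2 have opposite parity, so for the trans isomer the two substituents are e,e in one chair and a,a in the other.
Chair I (ethynyl axial, bromo axial): E = 1.01 kcal/mol; chair II (ethynyl equatorial, bromo equatorial): E = 0.00 kcal/mol.
ΔG = 1.01 kcal/mol between the two chairs.
K = exp(ΔG/RT) with R = 1.987×10⁻³ kcal mol⁻¹ K⁻¹ and T = 300 K gives K ≈ 5.44.
Fraction in the lower-energy chair = K/(K+1) = 84.5%.

84.5%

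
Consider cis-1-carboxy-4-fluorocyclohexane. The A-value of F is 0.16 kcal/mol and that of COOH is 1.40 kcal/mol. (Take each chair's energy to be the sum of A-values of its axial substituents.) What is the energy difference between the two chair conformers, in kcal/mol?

1.24 kcal/mol

C1 and C4 have opposite parity, so for the cis isomer the two substituents are one axial and one equatorial in each chair.
Chair I (fluoro axial, carboxyl equatorial): E = 0.16 kcal/mol.
Chair II (fluoro equatorial, carboxyl axial): E = 1.40 kcal/mol.
ΔE = 1.40 − 0.16 = 1.24 kcal/mol; chair I is more stable.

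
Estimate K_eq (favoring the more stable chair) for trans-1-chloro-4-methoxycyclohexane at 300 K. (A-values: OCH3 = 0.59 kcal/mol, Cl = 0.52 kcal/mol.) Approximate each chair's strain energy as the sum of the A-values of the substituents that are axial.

K ≈ 6.44

C1 and C4 have opposite parity, so for the trans isomer the two substituents are e,e in one chair and a,a in the other.
Chair I (methoxy axial, chloro axial): E = 1.11 kcal/mol; chair II (methoxy equatorial, chloro equatorial): E = 0.00 kcal/mol.
ΔG = 1.11 kcal/mol between the two chairs.
K = exp(ΔG/RT) with R = 1.987×10⁻³ kcal mol⁻¹ K⁻¹ and T = 300 K gives K ≈ 6.44.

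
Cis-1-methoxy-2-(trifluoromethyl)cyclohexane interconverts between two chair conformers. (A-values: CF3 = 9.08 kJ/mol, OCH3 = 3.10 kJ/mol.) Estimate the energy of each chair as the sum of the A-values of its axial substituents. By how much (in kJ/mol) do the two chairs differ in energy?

C1 and C2 have opposite parity, so for the cis isomer the two substituents are one axial and one equatorial in each chair.
Chair I (trifluoromethyl axial, methoxy equatorial): E = 9.08 kJ/mol.
Chair II (trifluoromethyl equatorial, methoxy axial): E = 3.10 kJ/mol.
ΔE = 9.08 − 3.10 = 5.98 kJ/mol; chair II is more stable.

5.98 kJ/mol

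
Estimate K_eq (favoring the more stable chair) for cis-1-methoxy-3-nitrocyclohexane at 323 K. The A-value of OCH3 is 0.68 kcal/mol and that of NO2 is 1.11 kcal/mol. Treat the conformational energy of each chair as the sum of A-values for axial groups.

K ≈ 16.3

C1 and C3 have the same parity, so for the cis isomer the two substituents are e,e in one chair and a,a in the other.
Chair I (methoxy axial, nitro axial): E = 1.79 kcal/mol; chair II (methoxy equatorial, nitro equatorial): E = 0.00 kcal/mol.
ΔG = 1.79 kcal/mol between the two chairs.
K = exp(ΔG/RT) with R = 1.987×10⁻³ kcal mol⁻¹ K⁻¹ and T = 323 K gives K ≈ 16.3.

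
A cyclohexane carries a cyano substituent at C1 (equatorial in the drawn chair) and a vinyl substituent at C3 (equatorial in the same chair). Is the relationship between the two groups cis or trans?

C1 and C3 have the same parity, so their axial bonds point in the same direction.
With same-parity carbons, two substituents on the same face are both axial or both equatorial; opposite faces give one of each.
Here the groups are equatorial/equatorial → same face → cis.

cis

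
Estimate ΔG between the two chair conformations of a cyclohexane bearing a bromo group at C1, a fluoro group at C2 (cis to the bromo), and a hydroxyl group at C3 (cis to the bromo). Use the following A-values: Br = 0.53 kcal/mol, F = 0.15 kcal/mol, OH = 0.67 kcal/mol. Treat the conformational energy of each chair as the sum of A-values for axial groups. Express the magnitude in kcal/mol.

1.05 kcal/mol

Chair I (bromo axial, fluoro equatorial, hydroxyl axial): E = 1.20 kcal/mol.
Chair II (bromo equatorial, fluoro axial, hydroxyl equatorial): E = 0.15 kcal/mol.
ΔE = 1.20 − 0.15 = 1.05 kcal/mol; chair II is more stable.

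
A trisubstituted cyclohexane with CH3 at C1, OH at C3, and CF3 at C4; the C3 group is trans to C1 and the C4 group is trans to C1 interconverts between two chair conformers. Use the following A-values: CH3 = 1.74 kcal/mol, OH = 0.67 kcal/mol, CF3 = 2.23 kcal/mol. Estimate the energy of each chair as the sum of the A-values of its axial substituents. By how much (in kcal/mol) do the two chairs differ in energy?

3.30 kcal/mol

Chair I (methyl axial, hydroxyl equatorial, trifluoromethyl axial): E = 3.97 kcal/mol.
Chair II (methyl equatorial, hydroxyl axial, trifluoromethyl equatorial): E = 0.67 kcal/mol.
ΔE = 3.97 − 0.67 = 3.30 kcal/mol; chair II is more stable.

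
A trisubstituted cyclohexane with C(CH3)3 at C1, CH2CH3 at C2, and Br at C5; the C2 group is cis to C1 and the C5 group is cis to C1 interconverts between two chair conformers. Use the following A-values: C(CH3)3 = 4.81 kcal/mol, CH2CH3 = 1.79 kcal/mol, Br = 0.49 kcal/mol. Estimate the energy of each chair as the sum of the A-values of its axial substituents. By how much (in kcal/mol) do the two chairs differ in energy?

3.51 kcal/mol

Chair I (tert-butyl axial, ethyl equatorial, bromo axial): E = 5.30 kcal/mol.
Chair II (tert-butyl equatorial, ethyl axial, bromo equatorial): E = 1.79 kcal/mol.
ΔE = 5.30 − 1.79 = 3.51 kcal/mol; chair II is more stable.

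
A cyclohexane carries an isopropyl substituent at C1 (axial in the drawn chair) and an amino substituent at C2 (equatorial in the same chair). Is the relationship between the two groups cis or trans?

C1 and C2 have opposite parity, so their axial bonds point in opposite directions.
With opposite-parity carbons, two substituents on the same face are one axial and one equatorial; opposite faces give both axial or both equatorial.
Here the groups are axial/equatorial → same face → cis.

cis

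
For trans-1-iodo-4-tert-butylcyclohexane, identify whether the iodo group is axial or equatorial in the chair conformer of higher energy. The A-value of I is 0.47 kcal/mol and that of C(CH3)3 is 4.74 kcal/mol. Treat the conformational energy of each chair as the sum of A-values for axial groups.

axial

C1 and C4 have opposite parity, so for the trans isomer the two substituents are e,e in one chair and a,a in the other.
Chair I (iodo axial, tert-butyl axial): E = 5.21 kcal/mol.
Chair II (iodo equatorial, tert-butyl equatorial): E = 0.00 kcal/mol.
Chair I is the less stable (higher-energy) conformer, and in that chair the iodo group is axial.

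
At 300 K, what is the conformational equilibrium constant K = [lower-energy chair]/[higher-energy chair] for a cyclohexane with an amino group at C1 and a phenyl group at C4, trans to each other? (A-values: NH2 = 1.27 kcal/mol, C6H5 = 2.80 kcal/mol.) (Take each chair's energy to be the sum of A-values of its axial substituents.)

C1 and C4 have opposite parity, so for the trans isomer the two substituents are e,e in one chair and a,a in the other.
Chair I (amino axial, phenyl axial): E = 4.07 kcal/mol; chair II (amino equatorial, phenyl equatorial): E = 0.00 kcal/mol.
ΔG = 4.07 kcal/mol between the two chairs.
K = exp(ΔG/RT) with R = 1.987×10⁻³ kcal mol⁻¹ K⁻¹ and T = 300 K gives K ≈ 923.

K ≈ 923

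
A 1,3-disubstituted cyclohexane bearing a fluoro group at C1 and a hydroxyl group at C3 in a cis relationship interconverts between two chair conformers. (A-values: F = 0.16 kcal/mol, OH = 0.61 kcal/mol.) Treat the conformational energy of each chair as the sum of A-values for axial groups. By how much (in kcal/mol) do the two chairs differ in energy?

0.77 kcal/mol

C1 and C3 have the same parity, so for the cis isomer the two substituents are e,e in one chair and a,a in the other.
Chair I (fluoro axial, hydroxyl axial): E = 0.77 kcal/mol.
Chair II (fluoro equatorial, hydroxyl equatorial): E = 0.00 kcal/mol.
ΔE = 0.77 − 0.00 = 0.77 kcal/mol; chair II is more stable.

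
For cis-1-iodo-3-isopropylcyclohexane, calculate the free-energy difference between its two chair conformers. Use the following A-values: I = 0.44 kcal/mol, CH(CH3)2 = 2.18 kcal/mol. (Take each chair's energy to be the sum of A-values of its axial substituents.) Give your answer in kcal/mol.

2.62 kcal/mol

C1 and C3 have the same parity, so for the cis isomer the two substituents are e,e in one chair and a,a in the other.
Chair I (iodo axial, isopropyl axial): E = 2.62 kcal/mol.
Chair II (iodo equatorial, isopropyl equatorial): E = 0.00 kcal/mol.
ΔE = 2.62 − 0.00 = 2.62 kcal/mol; chair II is more stable.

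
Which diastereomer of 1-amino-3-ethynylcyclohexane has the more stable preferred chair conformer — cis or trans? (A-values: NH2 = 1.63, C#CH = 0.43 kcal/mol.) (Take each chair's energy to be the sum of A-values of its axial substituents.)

cis

At 1,3 positions (parity same): cis → (e,e or a,a); trans → (a,e or e,a).
Best chair for cis: E = 0.00 kcal/mol; best chair for trans: E = 0.43 kcal/mol.
The cis isomer is lower by 0.43 kcal/mol.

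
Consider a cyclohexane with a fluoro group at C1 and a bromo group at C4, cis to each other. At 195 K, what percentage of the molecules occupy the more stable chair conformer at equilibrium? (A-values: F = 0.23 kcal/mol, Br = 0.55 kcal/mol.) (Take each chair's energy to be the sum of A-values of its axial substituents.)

69.5%

C1 and C4 have opposite parity, so for the cis isomer the two substituents are one axial and one equatorial in each chair.
Chair I (fluoro axial, bromo equatorial): E = 0.23 kcal/mol; chair II (fluoro equatorial, bromo axial): E = 0.55 kcal/mol.
ΔG = 0.32 kcal/mol between the two chairs.
K = exp(ΔG/RT) with R = 1.987×10⁻³ kcal mol⁻¹ K⁻¹ and T = 195 K gives K ≈ 2.28.
Fraction in the lower-energy chair = K/(K+1) = 69.5%.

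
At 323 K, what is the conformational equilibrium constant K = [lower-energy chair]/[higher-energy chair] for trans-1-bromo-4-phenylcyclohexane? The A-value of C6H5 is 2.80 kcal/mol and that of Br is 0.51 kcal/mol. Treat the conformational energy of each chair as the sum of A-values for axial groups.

K ≈ 174

C1 and C4 have opposite parity, so for the trans isomer the two substituents are e,e in one chair and a,a in the other.
Chair I (phenyl axial, bromo axial): E = 3.31 kcal/mol; chair II (phenyl equatorial, bromo equatorial): E = 0.00 kcal/mol.
ΔG = 3.31 kcal/mol between the two chairs.
K = exp(ΔG/RT) with R = 1.987×10⁻³ kcal mol⁻¹ K⁻¹ and T = 323 K gives K ≈ 174.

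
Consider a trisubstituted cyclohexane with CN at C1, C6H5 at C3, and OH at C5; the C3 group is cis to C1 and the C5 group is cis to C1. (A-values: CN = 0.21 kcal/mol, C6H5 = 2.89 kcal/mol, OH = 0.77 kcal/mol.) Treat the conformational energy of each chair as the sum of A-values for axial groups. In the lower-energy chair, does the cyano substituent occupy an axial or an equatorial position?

Chair I (cyano axial, phenyl axial, hydroxyl axial): E = 3.87 kcal/mol.
Chair II (cyano equatorial, phenyl equatorial, hydroxyl equatorial): E = 0.00 kcal/mol.
Chair II is the more stable (lower-energy) conformer, and in that chair the cyano group is equatorial.

equatorial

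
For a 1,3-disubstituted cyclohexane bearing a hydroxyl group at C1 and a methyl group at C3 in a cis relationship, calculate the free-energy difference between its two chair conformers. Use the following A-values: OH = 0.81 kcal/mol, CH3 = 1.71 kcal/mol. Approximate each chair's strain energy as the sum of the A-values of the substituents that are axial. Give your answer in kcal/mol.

2.52 kcal/mol

C1 and C3 have the same parity, so for the cis isomer the two substituents are e,e in one chair and a,a in the other.
Chair I (hydroxyl axial, methyl axial): E = 2.52 kcal/mol.
Chair II (hydroxyl equatorial, methyl equatorial): E = 0.00 kcal/mol.
ΔE = 2.52 − 0.00 = 2.52 kcal/mol; chair II is more stable.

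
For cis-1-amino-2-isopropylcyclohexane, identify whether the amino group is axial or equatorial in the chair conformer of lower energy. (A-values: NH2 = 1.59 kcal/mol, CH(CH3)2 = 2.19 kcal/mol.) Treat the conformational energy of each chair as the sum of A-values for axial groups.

C1 and C2 have opposite parity, so for the cis isomer the two substituents are one axial and one equatorial in each chair.
Chair I (amino axial, isopropyl equatorial): E = 1.59 kcal/mol.
Chair II (amino equatorial, isopropyl axial): E = 2.19 kcal/mol.
Chair I is the more stable (lower-energy) conformer, and in that chair the amino group is axial.

axial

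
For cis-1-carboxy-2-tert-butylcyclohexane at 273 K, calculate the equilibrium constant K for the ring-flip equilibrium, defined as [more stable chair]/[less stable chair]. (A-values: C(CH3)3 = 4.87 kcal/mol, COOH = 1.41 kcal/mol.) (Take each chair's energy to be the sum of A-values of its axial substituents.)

K ≈ 589

C1 and C2 have opposite parity, so for the cis isomer the two substituents are one axial and one equatorial in each chair.
Chair I (tert-butyl axial, carboxyl equatorial): E = 4.87 kcal/mol; chair II (tert-butyl equatorial, carboxyl axial): E = 1.41 kcal/mol.
ΔG = 3.46 kcal/mol between the two chairs.
K = exp(ΔG/RT) with R = 1.987×10⁻³ kcal mol⁻¹ K⁻¹ and T = 273 K gives K ≈ 589.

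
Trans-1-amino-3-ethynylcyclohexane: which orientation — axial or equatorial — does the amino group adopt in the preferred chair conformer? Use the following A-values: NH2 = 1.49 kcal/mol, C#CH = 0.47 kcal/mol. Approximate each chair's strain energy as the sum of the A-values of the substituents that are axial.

equatorial

C1 and C3 have the same parity, so for the trans isomer the two substituents are one axial and one equatorial in each chair.
Chair I (amino axial, ethynyl equatorial): E = 1.49 kcal/mol.
Chair II (amino equatorial, ethynyl axial): E = 0.47 kcal/mol.
Chair II is the more stable (lower-energy) conformer, and in that chair the amino group is equatorial.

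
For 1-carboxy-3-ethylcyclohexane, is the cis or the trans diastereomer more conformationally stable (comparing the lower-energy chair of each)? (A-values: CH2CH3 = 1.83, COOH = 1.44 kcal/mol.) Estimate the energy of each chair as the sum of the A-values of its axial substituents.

At 1,3 positions (parity same): cis → (e,e or a,a); trans → (a,e or e,a).
Best chair for cis: E = 0.00 kcal/mol; best chair for trans: E = 1.44 kcal/mol.
The cis isomer is lower by 1.44 kcal/mol.

cis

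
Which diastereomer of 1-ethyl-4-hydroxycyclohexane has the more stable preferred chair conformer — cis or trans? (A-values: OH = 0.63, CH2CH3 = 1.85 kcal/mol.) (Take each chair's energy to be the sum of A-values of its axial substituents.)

trans

At 1,4 positions (parity opposite): cis → (a,e or e,a); trans → (e,e or a,a).
Best chair for cis: E = 0.63 kcal/mol; best chair for trans: E = 0.00 kcal/mol.
The trans isomer is lower by 0.63 kcal/mol.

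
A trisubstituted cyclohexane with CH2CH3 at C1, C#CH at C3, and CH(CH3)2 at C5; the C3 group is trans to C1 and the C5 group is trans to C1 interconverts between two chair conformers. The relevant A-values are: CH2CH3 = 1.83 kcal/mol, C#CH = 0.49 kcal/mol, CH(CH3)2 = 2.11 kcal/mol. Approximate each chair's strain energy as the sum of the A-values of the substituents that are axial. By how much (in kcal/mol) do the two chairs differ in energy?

Chair I (ethyl axial, ethynyl equatorial, isopropyl equatorial): E = 1.83 kcal/mol.
Chair II (ethyl equatorial, ethynyl axial, isopropyl axial): E = 2.60 kcal/mol.
ΔE = 2.60 − 1.83 = 0.77 kcal/mol; chair I is more stable.

0.77 kcal/mol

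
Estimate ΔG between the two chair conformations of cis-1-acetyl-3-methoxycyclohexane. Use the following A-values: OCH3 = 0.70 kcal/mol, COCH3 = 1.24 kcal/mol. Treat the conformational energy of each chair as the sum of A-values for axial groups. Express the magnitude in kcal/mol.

C1 and C3 have the same parity, so for the cis isomer the two substituents are e,e in one chair and a,a in the other.
Chair I (methoxy axial, acetyl axial): E = 1.94 kcal/mol.
Chair II (methoxy equatorial, acetyl equatorial): E = 0.00 kcal/mol.
ΔE = 1.94 − 0.00 = 1.94 kcal/mol; chair II is more stable.

1.94 kcal/mol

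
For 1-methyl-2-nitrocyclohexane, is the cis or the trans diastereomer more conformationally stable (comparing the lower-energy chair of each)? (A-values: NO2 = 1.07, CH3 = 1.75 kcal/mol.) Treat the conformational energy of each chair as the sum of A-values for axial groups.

At 1,2 positions (parity opposite): cis → (a,e or e,a); trans → (e,e or a,a).
Best chair for cis: E = 1.07 kcal/mol; best chair for trans: E = 0.00 kcal/mol.
The trans isomer is lower by 1.07 kcal/mol.

trans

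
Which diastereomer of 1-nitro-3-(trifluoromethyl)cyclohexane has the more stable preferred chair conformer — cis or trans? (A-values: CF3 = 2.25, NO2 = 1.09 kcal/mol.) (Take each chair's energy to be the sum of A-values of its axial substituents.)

cis

At 1,3 positions (parity same): cis → (e,e or a,a); trans → (a,e or e,a).
Best chair for cis: E = 0.00 kcal/mol; best chair for trans: E = 1.09 kcal/mol.
The cis isomer is lower by 1.09 kcal/mol.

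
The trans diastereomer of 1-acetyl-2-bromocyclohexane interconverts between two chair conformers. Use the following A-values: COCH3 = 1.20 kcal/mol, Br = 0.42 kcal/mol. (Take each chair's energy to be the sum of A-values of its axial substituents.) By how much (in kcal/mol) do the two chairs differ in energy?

1.62 kcal/mol

C1 and C2 have opposite parity, so for the trans isomer the two substituents are e,e in one chair and a,a in the other.
Chair I (acetyl axial, bromo axial): E = 1.62 kcal/mol.
Chair II (acetyl equatorial, bromo equatorial): E = 0.00 kcal/mol.
ΔE = 1.62 − 0.00 = 1.62 kcal/mol; chair II is more stable.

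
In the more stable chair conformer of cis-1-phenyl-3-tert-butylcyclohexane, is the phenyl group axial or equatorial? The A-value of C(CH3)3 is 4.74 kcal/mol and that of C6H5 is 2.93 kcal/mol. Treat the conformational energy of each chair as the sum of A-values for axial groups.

C1 and C3 have the same parity, so for the cis isomer the two substituents are e,e in one chair and a,a in the other.
Chair I (tert-butyl axial, phenyl axial): E = 7.67 kcal/mol.
Chair II (tert-butyl equatorial, phenyl equatorial): E = 0.00 kcal/mol.
Chair II is the more stable (lower-energy) conformer, and in that chair the phenyl group is equatorial.

equatorial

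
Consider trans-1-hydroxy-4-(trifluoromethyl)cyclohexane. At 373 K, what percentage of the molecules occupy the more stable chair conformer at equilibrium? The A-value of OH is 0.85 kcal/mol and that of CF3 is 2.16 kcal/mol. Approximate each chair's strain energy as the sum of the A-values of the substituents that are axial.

C1 and C4 have opposite parity, so for the trans isomer the two substituents are e,e in one chair and a,a in the other.
Chair I (hydroxyl axial, trifluoromethyl axial): E = 3.01 kcal/mol; chair II (hydroxyl equatorial, trifluoromethyl equatorial): E = 0.00 kcal/mol.
ΔG = 3.01 kcal/mol between the two chairs.
K = exp(ΔG/RT) with R = 1.987×10⁻³ kcal mol⁻¹ K⁻¹ and T = 373 K gives K ≈ 58.
Fraction in the lower-energy chair = K/(K+1) = 98.3%.

98.3%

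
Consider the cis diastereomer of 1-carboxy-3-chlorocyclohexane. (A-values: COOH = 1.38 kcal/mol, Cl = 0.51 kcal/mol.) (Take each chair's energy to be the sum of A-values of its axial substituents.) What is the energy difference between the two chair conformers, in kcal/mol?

1.89 kcal/mol

C1 and C3 have the same parity, so for the cis isomer the two substituents are e,e in one chair and a,a in the other.
Chair I (carboxyl axial, chloro axial): E = 1.89 kcal/mol.
Chair II (carboxyl equatorial, chloro equatorial): E = 0.00 kcal/mol.
ΔE = 1.89 − 0.00 = 1.89 kcal/mol; chair II is more stable.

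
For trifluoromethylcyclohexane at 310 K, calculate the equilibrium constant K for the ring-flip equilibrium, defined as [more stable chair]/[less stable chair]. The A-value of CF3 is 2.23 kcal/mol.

K ≈ 37.3

One chair has the trifluoromethyl group axial (E = 2.23 kcal/mol) and the other has it equatorial (E = 0).
ΔG = 2.23 kcal/mol between the two chairs.
K = exp(ΔG/RT) with R = 1.987×10⁻³ kcal mol⁻¹ K⁻¹ and T = 310 K gives K ≈ 37.3.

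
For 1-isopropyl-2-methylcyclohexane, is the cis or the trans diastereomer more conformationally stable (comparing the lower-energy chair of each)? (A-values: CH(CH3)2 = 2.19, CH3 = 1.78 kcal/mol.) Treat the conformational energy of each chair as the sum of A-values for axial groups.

trans

At 1,2 positions (parity opposite): cis → (a,e or e,a); trans → (e,e or a,a).
Best chair for cis: E = 1.78 kcal/mol; best chair for trans: E = 0.00 kcal/mol.
The trans isomer is lower by 1.78 kcal/mol.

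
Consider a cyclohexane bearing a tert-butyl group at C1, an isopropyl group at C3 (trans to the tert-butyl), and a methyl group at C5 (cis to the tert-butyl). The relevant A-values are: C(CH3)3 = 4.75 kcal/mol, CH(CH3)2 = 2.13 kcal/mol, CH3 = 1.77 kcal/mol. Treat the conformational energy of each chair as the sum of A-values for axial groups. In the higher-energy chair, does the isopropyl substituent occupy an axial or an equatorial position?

Chair I (tert-butyl axial, isopropyl equatorial, methyl axial): E = 6.52 kcal/mol.
Chair II (tert-butyl equatorial, isopropyl axial, methyl equatorial): E = 2.13 kcal/mol.
Chair I is the less stable (higher-energy) conformer, and in that chair the isopropyl group is equatorial.

equatorial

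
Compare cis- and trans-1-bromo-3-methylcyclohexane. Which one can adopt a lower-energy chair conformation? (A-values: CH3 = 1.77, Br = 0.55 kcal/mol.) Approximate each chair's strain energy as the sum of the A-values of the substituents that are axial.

cis

At 1,3 positions (parity same): cis → (e,e or a,a); trans → (a,e or e,a).
Best chair for cis: E = 0.00 kcal/mol; best chair for trans: E = 0.55 kcal/mol.
The cis isomer is lower by 0.55 kcal/mol.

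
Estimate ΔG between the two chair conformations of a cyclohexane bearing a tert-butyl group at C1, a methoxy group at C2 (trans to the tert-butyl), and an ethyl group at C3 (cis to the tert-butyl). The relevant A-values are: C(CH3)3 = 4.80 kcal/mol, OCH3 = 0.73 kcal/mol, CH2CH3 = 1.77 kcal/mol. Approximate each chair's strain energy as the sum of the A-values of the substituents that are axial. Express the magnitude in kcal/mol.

7.30 kcal/mol

Chair I (tert-butyl axial, methoxy axial, ethyl axial): E = 7.30 kcal/mol.
Chair II (tert-butyl equatorial, methoxy equatorial, ethyl equatorial): E = 0.00 kcal/mol.
ΔE = 7.30 − 0.00 = 7.30 kcal/mol; chair II is more stable.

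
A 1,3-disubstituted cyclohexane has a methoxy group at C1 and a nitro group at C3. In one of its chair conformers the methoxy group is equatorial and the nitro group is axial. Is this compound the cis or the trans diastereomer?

trans

C1 and C3 have the same parity, so their axial bonds point in the same direction.
With same-parity carbons, two substituents on the same face are both axial or both equatorial; opposite faces give one of each.
Here the groups are equatorial/axial → opposite face → trans.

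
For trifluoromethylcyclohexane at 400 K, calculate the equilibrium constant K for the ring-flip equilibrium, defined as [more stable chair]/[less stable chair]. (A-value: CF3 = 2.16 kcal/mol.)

One chair has the trifluoromethyl group axial (E = 2.16 kcal/mol) and the other has it equatorial (E = 0).
ΔG = 2.16 kcal/mol between the two chairs.
K = exp(ΔG/RT) with R = 1.987×10⁻³ kcal mol⁻¹ K⁻¹ and T = 400 K gives K ≈ 15.1.

K ≈ 15.1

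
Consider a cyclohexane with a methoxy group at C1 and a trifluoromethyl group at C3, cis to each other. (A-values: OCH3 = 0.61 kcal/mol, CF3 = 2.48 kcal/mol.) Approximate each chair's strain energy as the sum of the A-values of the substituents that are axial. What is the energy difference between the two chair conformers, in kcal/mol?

3.09 kcal/mol

C1 and C3 have the same parity, so for the cis isomer the two substituents are e,e in one chair and a,a in the other.
Chair I (methoxy axial, trifluoromethyl axial): E = 3.09 kcal/mol.
Chair II (methoxy equatorial, trifluoromethyl equatorial): E = 0.00 kcal/mol.
ΔE = 3.09 − 0.00 = 3.09 kcal/mol; chair II is more stable.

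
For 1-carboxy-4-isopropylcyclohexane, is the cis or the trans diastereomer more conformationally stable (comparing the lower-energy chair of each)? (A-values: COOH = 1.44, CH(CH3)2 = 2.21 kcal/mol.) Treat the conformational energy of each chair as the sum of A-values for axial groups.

At 1,4 positions (parity opposite): cis → (a,e or e,a); trans → (e,e or a,a).
Best chair for cis: E = 1.44 kcal/mol; best chair for trans: E = 0.00 kcal/mol.
The trans isomer is lower by 1.44 kcal/mol.

trans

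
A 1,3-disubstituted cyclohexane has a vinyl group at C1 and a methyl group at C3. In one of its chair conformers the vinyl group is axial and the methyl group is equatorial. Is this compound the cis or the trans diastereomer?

trans

C1 and C3 have the same parity, so their axial bonds point in the same direction.
With same-parity carbons, two substituents on the same face are both axial or both equatorial; opposite faces give one of each.
Here the groups are axial/equatorial → opposite face → trans.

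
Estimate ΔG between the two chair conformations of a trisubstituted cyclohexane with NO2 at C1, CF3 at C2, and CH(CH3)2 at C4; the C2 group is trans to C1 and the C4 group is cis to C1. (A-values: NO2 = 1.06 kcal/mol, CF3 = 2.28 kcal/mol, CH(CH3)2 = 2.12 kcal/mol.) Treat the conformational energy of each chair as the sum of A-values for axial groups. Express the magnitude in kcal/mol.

1.22 kcal/mol

Chair I (nitro axial, trifluoromethyl axial, isopropyl equatorial): E = 3.34 kcal/mol.
Chair II (nitro equatorial, trifluoromethyl equatorial, isopropyl axial): E = 2.12 kcal/mol.
ΔE = 3.34 − 2.12 = 1.22 kcal/mol; chair II is more stable.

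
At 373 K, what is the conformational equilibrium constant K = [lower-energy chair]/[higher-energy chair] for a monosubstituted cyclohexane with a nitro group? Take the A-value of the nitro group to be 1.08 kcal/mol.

One chair has the nitro group axial (E = 1.08 kcal/mol) and the other has it equatorial (E = 0).
ΔG = 1.08 kcal/mol between the two chairs.
K = exp(ΔG/RT) with R = 1.987×10⁻³ kcal mol⁻¹ K⁻¹ and T = 373 K gives K ≈ 4.29.

K ≈ 4.29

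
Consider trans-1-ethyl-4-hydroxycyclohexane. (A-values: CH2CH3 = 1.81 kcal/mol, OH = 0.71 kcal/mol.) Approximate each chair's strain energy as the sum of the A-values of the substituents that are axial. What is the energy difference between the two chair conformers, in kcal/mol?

C1 and C4 have opposite parity, so for the trans isomer the two substituents are e,e in one chair and a,a in the other.
Chair I (ethyl axial, hydroxyl axial): E = 2.52 kcal/mol.
Chair II (ethyl equatorial, hydroxyl equatorial): E = 0.00 kcal/mol.
ΔE = 2.52 − 0.00 = 2.52 kcal/mol; chair II is more stable.

2.52 kcal/mol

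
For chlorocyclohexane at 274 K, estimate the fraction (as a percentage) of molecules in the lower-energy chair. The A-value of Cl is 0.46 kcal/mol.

69.9%

One chair has the chloro group axial (E = 0.46 kcal/mol) and the other has it equatorial (E = 0).
ΔG = 0.46 kcal/mol between the two chairs.
K = exp(ΔG/RT) with R = 1.987×10⁻³ kcal mol⁻¹ K⁻¹ and T = 274 K gives K ≈ 2.33.
Fraction in the lower-energy chair = K/(K+1) = 69.9%.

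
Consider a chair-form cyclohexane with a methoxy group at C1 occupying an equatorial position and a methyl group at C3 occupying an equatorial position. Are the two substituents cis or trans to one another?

cis

C1 and C3 have the same parity, so their axial bonds point in the same direction.
With same-parity carbons, two substituents on the same face are both axial or both equatorial; opposite faces give one of each.
Here the groups are equatorial/equatorial → same face → cis.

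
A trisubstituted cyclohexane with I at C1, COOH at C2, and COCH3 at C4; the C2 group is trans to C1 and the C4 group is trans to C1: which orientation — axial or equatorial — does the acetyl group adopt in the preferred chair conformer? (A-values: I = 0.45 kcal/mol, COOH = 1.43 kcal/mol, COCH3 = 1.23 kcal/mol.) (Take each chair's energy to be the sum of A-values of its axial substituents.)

Chair I (iodo axial, carboxyl axial, acetyl axial): E = 3.11 kcal/mol.
Chair II (iodo equatorial, carboxyl equatorial, acetyl equatorial): E = 0.00 kcal/mol.
Chair II is the more stable (lower-energy) conformer, and in that chair the acetyl group is equatorial.

equatorial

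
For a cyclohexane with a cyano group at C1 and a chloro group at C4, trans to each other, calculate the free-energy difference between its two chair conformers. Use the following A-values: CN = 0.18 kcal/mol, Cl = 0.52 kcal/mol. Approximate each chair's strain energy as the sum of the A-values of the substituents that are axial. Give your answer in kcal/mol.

0.70 kcal/mol

C1 and C4 have opposite parity, so for the trans isomer the two substituents are e,e in one chair and a,a in the other.
Chair I (cyano axial, chloro axial): E = 0.70 kcal/mol.
Chair II (cyano equatorial, chloro equatorial): E = 0.00 kcal/mol.
ΔE = 0.70 − 0.00 = 0.70 kcal/mol; chair II is more stable.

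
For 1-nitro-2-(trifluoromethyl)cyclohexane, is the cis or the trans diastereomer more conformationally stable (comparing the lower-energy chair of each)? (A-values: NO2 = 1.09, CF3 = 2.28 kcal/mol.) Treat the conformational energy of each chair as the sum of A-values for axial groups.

trans

At 1,2 positions (parity opposite): cis → (a,e or e,a); trans → (e,e or a,a).
Best chair for cis: E = 1.09 kcal/mol; best chair for trans: E = 0.00 kcal/mol.
The trans isomer is lower by 1.09 kcal/mol.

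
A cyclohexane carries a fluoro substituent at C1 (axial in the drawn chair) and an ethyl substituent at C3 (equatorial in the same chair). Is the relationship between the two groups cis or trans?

C1 and C3 have the same parity, so their axial bonds point in the same direction.
With same-parity carbons, two substituents on the same face are both axial or both equatorial; opposite faces give one of each.
Here the groups are axial/equatorial → opposite face → trans.

trans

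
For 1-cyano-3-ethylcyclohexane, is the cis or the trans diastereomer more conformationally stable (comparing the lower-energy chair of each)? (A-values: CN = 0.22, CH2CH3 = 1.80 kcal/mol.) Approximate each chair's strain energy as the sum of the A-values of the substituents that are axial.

cis

At 1,3 positions (parity same): cis → (e,e or a,a); trans → (a,e or e,a).
Best chair for cis: E = 0.00 kcal/mol; best chair for trans: E = 0.22 kcal/mol.
The cis isomer is lower by 0.22 kcal/mol.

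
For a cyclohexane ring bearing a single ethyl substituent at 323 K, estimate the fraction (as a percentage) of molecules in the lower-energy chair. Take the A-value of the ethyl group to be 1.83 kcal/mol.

94.5%

One chair has the ethyl group axial (E = 1.83 kcal/mol) and the other has it equatorial (E = 0).
ΔG = 1.83 kcal/mol between the two chairs.
K = exp(ΔG/RT) with R = 1.987×10⁻³ kcal mol⁻¹ K⁻¹ and T = 323 K gives K ≈ 17.3.
Fraction in the lower-energy chair = K/(K+1) = 94.5%.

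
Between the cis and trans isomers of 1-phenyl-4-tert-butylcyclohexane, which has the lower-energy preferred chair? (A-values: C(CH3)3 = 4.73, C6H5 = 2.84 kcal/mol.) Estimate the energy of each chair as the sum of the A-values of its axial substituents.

trans

At 1,4 positions (parity opposite): cis → (a,e or e,a); trans → (e,e or a,a).
Best chair for cis: E = 2.84 kcal/mol; best chair for trans: E = 0.00 kcal/mol.
The trans isomer is lower by 2.84 kcal/mol.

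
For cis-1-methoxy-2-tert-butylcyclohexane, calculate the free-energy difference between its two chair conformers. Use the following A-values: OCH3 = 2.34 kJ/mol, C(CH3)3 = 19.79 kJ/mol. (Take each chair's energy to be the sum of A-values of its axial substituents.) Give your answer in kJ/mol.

C1 and C2 have opposite parity, so for the cis isomer the two substituents are one axial and one equatorial in each chair.
Chair I (methoxy axial, tert-butyl equatorial): E = 2.34 kJ/mol.
Chair II (methoxy equatorial, tert-butyl axial): E = 19.79 kJ/mol.
ΔE = 19.79 − 2.34 = 17.45 kJ/mol; chair I is more stable.

17.45 kJ/mol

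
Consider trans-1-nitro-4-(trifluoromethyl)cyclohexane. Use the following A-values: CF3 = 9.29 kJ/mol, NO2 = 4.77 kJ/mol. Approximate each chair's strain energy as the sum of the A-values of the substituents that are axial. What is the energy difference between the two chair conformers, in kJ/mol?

C1 and C4 have opposite parity, so for the trans isomer the two substituents are e,e in one chair and a,a in the other.
Chair I (trifluoromethyl axial, nitro axial): E = 14.06 kJ/mol.
Chair II (trifluoromethyl equatorial, nitro equatorial): E = 0.00 kJ/mol.
ΔE = 14.06 − 0.00 = 14.06 kJ/mol; chair II is more stable.

14.06 kJ/mol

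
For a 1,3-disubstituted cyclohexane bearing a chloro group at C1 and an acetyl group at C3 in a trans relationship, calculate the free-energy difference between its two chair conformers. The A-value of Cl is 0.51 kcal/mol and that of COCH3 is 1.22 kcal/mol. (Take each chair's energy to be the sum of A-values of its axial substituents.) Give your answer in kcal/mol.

C1 and C3 have the same parity, so for the trans isomer the two substituents are one axial and one equatorial in each chair.
Chair I (chloro axial, acetyl equatorial): E = 0.51 kcal/mol.
Chair II (chloro equatorial, acetyl axial): E = 1.22 kcal/mol.
ΔE = 1.22 − 0.51 = 0.71 kcal/mol; chair I is more stable.

0.71 kcal/mol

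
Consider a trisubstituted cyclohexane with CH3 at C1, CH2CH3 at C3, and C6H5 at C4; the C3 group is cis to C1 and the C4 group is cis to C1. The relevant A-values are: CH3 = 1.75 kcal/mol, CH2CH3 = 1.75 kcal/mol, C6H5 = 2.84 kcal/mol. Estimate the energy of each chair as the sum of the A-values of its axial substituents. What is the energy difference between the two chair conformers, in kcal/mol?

Chair I (methyl axial, ethyl axial, phenyl equatorial): E = 3.50 kcal/mol.
Chair II (methyl equatorial, ethyl equatorial, phenyl axial): E = 2.84 kcal/mol.
ΔE = 3.50 − 2.84 = 0.66 kcal/mol; chair II is more stable.

0.66 kcal/mol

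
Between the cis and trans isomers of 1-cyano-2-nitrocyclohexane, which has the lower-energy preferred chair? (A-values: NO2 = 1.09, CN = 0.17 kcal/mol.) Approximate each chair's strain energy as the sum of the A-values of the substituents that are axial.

trans

At 1,2 positions (parity opposite): cis → (a,e or e,a); trans → (e,e or a,a).
Best chair for cis: E = 0.17 kcal/mol; best chair for trans: E = 0.00 kcal/mol.
The trans isomer is lower by 0.17 kcal/mol.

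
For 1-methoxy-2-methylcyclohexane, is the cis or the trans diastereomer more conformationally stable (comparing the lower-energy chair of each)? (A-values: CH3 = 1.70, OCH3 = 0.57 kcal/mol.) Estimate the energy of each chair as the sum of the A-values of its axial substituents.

At 1,2 positions (parity opposite): cis → (a,e or e,a); trans → (e,e or a,a).
Best chair for cis: E = 0.57 kcal/mol; best chair for trans: E = 0.00 kcal/mol.
The trans isomer is lower by 0.57 kcal/mol.

trans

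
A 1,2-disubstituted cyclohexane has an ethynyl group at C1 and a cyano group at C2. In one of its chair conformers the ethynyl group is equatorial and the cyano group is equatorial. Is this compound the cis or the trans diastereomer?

C1 and C2 have opposite parity, so their axial bonds point in opposite directions.
With opposite-parity carbons, two substituents on the same face are one axial and one equatorial; opposite faces give both axial or both equatorial.
Here the groups are equatorial/equatorial → opposite face → trans.

trans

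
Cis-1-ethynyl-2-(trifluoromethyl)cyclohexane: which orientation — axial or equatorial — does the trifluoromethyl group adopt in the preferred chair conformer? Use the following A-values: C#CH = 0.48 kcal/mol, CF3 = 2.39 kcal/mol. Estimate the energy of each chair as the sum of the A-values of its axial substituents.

equatorial

C1 and C2 have opposite parity, so for the cis isomer the two substituents are one axial and one equatorial in each chair.
Chair I (ethynyl axial, trifluoromethyl equatorial): E = 0.48 kcal/mol.
Chair II (ethynyl equatorial, trifluoromethyl axial): E = 2.39 kcal/mol.
Chair I is the more stable (lower-energy) conformer, and in that chair the trifluoromethyl group is equatorial.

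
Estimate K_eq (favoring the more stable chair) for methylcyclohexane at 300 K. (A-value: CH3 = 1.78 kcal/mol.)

One chair has the methyl group axial (E = 1.78 kcal/mol) and the other has it equatorial (E = 0).
ΔG = 1.78 kcal/mol between the two chairs.
K = exp(ΔG/RT) with R = 1.987×10⁻³ kcal mol⁻¹ K⁻¹ and T = 300 K gives K ≈ 19.8.

K ≈ 19.8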